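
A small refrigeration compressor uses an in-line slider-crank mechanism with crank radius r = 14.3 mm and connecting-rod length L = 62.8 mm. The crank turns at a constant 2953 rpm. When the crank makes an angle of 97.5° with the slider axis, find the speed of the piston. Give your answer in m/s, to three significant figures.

ω = 2π·2953/60 = 309.2 rad/s
For an in-line slider-crank, x = r cosθ + √(L² − r² sin²θ), so v = −rω sinθ·[1 + r cosθ/√(L² − r² sin²θ)].
With r = 0.0143 m, L = 0.0628 m, θ = 97.5°: √(L² − r² sin²θ) = 0.061179 m.
v = −0.0143·309.2·0.99144·[1 + 0.0143·-0.13053/0.061179] = -4.2505 m/s.
|v| = 4.2505 m/s.

4.25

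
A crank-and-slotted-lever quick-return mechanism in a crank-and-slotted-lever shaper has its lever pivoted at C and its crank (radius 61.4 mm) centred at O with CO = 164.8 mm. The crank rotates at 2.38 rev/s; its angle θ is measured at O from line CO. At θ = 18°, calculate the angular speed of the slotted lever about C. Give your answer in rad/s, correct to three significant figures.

3.99

ω = 14.95 rad/s (from 2.38 rev/s).
Crank pin A relative to C: A = (d + r cosθ, r sinθ); lever angle φ = atan2(r sinθ, d + r cosθ).
Differentiating tanφ: φ̇ = rω(d cosθ + r)/(d² + r² + 2dr cosθ).
d² + r² + 2dr cosθ = |CA|² = 0.0501759 m²;  d cosθ + r = +0.21813 m.
|ω_lever| = |0.0614·14.95·+0.21813| / 0.0501759 = 3.9917 rad/s.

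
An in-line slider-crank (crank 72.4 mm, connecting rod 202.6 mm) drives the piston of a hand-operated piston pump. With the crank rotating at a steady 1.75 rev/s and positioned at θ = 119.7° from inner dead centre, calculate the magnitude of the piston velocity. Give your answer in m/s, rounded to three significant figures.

0.563

ω = 2π·1.75 = 11 rad/s
For an in-line slider-crank, x = r cosθ + √(L² − r² sin²θ), so v = −rω sinθ·[1 + r cosθ/√(L² − r² sin²θ)].
With r = 0.0724 m, L = 0.2026 m, θ = 119.7°: √(L² − r² sin²θ) = 0.19259 m.
v = −0.0724·11·0.86863·[1 + 0.0724·-0.49546/0.19259] = -0.5627 m/s.
|v| = 0.5627 m/s.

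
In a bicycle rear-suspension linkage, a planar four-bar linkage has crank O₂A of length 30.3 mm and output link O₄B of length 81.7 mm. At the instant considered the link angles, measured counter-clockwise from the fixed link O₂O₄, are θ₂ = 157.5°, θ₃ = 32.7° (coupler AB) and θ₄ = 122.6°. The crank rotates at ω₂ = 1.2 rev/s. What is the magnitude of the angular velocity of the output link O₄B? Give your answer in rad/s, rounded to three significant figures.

2.30

ω₂ = 7.54 rad/s (from 1.2 rev/s).
Differentiating the loop-closure r₂e^{iθ₂}+r₃e^{iθ₃}=r₁+r₄e^{iθ₄} gives r₂ω₂e^{iθ₂}+r₃ω₃e^{iθ₃}=r₄ω₄e^{iθ₄}.
Eliminating the other unknown: ω₄ = r₂ω₂ sin(θ₂−θ₃) / [r₄ sin(θ₄−θ₃)].
Numerator sine = +0.82115; denominator sine = +1.00000.
Result = 0.0303·7.54·(+0.82115) / (0.0817·(+1.00000)) = +2.2962 rad/s; magnitude 2.2962 rad/s.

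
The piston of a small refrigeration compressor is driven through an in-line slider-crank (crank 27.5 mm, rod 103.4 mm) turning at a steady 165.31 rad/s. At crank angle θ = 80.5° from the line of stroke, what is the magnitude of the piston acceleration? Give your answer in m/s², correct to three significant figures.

71.4

ω = 165.3 rad/s
x(θ) = r cosθ + √(L² − r² sin²θ); with ω constant, a = ω²·d²x/dθ².
d²x/dθ² = −r cosθ − r²(cos2θ)/√u − r⁴ sin²2θ/(4u^{3/2}),  u = L² − r² sin²θ = 0.00995591 m².
Substituting r = 0.0275 m, L = 0.1034 m, θ = 80.5°: d²x/dθ² = +0.0026122 m.
a = ω²·d²x/dθ² = (165.3)²·(+0.0026122) = +71.386 m/s²;  |a| = 71.386 m/s².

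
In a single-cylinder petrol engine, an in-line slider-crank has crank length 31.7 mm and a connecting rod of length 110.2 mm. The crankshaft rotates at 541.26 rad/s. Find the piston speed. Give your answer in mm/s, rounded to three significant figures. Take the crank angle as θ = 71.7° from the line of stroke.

ω = 541.3 rad/s
For an in-line slider-crank, x = r cosθ + √(L² − r² sin²θ), so v = −rω sinθ·[1 + r cosθ/√(L² − r² sin²θ)].
With r = 0.0317 m, L = 0.1102 m, θ = 71.7°: √(L² − r² sin²θ) = 0.10601 m.
v = −0.0317·541.3·0.94943·[1 + 0.0317·0.31399/0.10601] = -17.82 m/s.
|v| = 17.82 m/s = 17820 mm/s.

17800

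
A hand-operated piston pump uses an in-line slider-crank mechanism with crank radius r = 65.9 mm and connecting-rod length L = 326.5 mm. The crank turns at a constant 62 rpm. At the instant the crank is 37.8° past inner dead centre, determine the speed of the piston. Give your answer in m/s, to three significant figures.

ω = 2π·62/60 = 6.493 rad/s
For an in-line slider-crank, x = r cosθ + √(L² − r² sin²θ), so v = −rω sinθ·[1 + r cosθ/√(L² − r² sin²θ)].
With r = 0.0659 m, L = 0.3265 m, θ = 37.8°: √(L² − r² sin²θ) = 0.32399 m.
v = −0.0659·6.493·0.61291·[1 + 0.0659·0.79016/0.32399] = -0.30439 m/s.
|v| = 0.30439 m/s.

0.304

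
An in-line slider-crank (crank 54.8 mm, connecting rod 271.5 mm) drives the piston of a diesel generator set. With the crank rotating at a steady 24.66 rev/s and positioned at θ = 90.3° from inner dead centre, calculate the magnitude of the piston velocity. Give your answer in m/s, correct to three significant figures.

ω = 2π·24.7 = 154.9 rad/s
For an in-line slider-crank, x = r cosθ + √(L² − r² sin²θ), so v = −rω sinθ·[1 + r cosθ/√(L² − r² sin²θ)].
With r = 0.0548 m, L = 0.2715 m, θ = 90.3°: √(L² − r² sin²θ) = 0.26591 m.
v = −0.0548·154.9·0.99999·[1 + 0.0548·-0.00524/0.26591] = -8.4816 m/s.
|v| = 8.4816 m/s.

8.48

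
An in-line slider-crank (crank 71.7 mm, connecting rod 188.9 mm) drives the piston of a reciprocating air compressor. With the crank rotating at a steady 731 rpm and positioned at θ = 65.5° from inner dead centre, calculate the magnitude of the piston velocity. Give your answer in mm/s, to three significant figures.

ω = 2π·731/60 = 76.55 rad/s
For an in-line slider-crank, x = r cosθ + √(L² − r² sin²θ), so v = −rω sinθ·[1 + r cosθ/√(L² − r² sin²θ)].
With r = 0.0717 m, L = 0.1889 m, θ = 65.5°: √(L² − r² sin²θ) = 0.17727 m.
v = −0.0717·76.55·0.90996·[1 + 0.0717·0.41469/0.17727] = -5.8322 m/s.
|v| = 5.8322 m/s = 5832.2 mm/s.

5830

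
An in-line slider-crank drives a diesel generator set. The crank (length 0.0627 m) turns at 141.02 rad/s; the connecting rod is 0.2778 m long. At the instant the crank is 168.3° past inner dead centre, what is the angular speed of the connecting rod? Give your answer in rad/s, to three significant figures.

ω = 141 rad/s
The rod makes angle φ with the slider axis where L sinφ = r sinθ; differentiating, L cosφ·φ̇ = r ω cosθ.
L cosφ = √(L² − r² sin²θ) = 0.27751 m.
|ω_rod| = r ω |cosθ| / √(L² − r² sin²θ) = 0.0627·141·0.97922/0.27751 = 31.2 rad/s.

31.2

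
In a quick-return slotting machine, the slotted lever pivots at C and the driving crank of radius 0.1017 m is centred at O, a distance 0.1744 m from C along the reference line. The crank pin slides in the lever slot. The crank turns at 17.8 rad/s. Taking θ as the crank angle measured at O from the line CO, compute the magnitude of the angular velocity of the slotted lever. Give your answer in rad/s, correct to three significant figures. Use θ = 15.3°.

ω = 17.8 rad/s
Crank pin A relative to C: A = (d + r cosθ, r sinθ); lever angle φ = atan2(r sinθ, d + r cosθ).
Differentiating tanφ: φ̇ = rω(d cosθ + r)/(d² + r² + 2dr cosθ).
d² + r² + 2dr cosθ = |CA|² = 0.074974 m²;  d cosθ + r = +0.26992 m.
|ω_lever| = |0.1017·17.8·+0.26992| / 0.074974 = 6.5172 rad/s.

6.52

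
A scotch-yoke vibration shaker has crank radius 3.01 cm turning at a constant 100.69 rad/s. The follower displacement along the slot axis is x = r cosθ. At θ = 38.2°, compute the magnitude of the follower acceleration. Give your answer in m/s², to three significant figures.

240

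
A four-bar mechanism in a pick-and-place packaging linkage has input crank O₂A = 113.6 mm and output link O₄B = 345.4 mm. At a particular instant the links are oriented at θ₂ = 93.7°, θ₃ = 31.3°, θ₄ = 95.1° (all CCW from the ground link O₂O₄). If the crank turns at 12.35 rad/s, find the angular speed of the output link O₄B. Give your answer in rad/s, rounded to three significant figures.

4.01

ω₂ = 12.35 rad/s
Differentiating the loop-closure r₂e^{iθ₂}+r₃e^{iθ₃}=r₁+r₄e^{iθ₄} gives r₂ω₂e^{iθ₂}+r₃ω₃e^{iθ₃}=r₄ω₄e^{iθ₄}.
Eliminating the other unknown: ω₄ = r₂ω₂ sin(θ₂−θ₃) / [r₄ sin(θ₄−θ₃)].
Numerator sine = +0.88620; denominator sine = +0.89726.
Result = 0.1136·12.35·(+0.88620) / (0.3454·(+0.89726)) = +4.0118 rad/s; magnitude 4.0118 rad/s.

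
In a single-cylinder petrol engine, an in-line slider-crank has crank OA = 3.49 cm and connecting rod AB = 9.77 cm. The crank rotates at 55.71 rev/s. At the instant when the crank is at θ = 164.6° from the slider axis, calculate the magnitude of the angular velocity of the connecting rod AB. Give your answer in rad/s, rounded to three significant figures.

121

ω = 350 rad/s (converted from 55.71 rev/s).
The rod makes angle φ with the slider axis where L sinφ = r sinθ; differentiating, L cosφ·φ̇ = r ω cosθ.
L cosφ = √(L² − r² sin²θ) = 0.097259 m.
|ω_rod| = r ω |cosθ| / √(L² − r² sin²θ) = 0.0349·350·0.96410/0.097259 = 121.1 rad/s.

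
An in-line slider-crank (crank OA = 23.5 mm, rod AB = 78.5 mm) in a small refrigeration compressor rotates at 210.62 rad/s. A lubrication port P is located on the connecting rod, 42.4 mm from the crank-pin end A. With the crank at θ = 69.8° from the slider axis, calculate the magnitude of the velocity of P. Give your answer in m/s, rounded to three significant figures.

ω = 210.6 rad/s.  Crank-pin speed |V_A| = rω = 4.9496 m/s, perpendicular to OA.
Rod angle: sinφ = −(r/L) sinθ ⇒ φ = -16.317°; ω_rod = −rω cosθ/√(L²−r²sin²θ) = -22.685 rad/s.
V_P = V_A + ω_rod × AP, with AP = 0.0424 m along the rod.
Components: V_Px = −rω sinθ − a·ω_rod·sinφ = -4.9154 m/s;  V_Py = rω cosθ + a·ω_rod·cosφ = +0.78596 m/s.
|V_P| = √(V_Px² + V_Py²) = 4.9778 m/s.

4.98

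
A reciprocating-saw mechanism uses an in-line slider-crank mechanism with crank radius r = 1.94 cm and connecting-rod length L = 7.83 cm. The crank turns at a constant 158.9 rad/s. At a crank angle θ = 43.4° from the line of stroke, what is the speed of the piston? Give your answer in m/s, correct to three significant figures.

ω = 158.9 rad/s
For an in-line slider-crank, x = r cosθ + √(L² − r² sin²θ), so v = −rω sinθ·[1 + r cosθ/√(L² − r² sin²θ)].
With r = 0.0194 m, L = 0.0783 m, θ = 43.4°: √(L² − r² sin²θ) = 0.077157 m.
v = −0.0194·158.9·0.68709·[1 + 0.0194·0.72657/0.077157] = -2.505 m/s.
|v| = 2.505 m/s.

2.50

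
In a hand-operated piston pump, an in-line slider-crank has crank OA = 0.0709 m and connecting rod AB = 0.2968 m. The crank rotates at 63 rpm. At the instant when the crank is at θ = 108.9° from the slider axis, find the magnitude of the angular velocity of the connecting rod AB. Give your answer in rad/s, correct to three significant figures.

0.524

ω = 6.597 rad/s (converted from 63 rpm).
The rod makes angle φ with the slider axis where L sinφ = r sinθ; differentiating, L cosφ·φ̇ = r ω cosθ.
L cosφ = √(L² − r² sin²θ) = 0.28912 m.
|ω_rod| = r ω |cosθ| / √(L² − r² sin²θ) = 0.0709·6.597·0.32392/0.28912 = 0.52405 rad/s.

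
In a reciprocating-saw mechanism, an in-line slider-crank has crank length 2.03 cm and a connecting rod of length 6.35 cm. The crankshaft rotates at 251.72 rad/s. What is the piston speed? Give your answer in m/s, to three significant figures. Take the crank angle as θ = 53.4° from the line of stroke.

ω = 251.7 rad/s
For an in-line slider-crank, x = r cosθ + √(L² − r² sin²θ), so v = −rω sinθ·[1 + r cosθ/√(L² − r² sin²θ)].
With r = 0.0203 m, L = 0.0635 m, θ = 53.4°: √(L² − r² sin²θ) = 0.061373 m.
v = −0.0203·251.7·0.80282·[1 + 0.0203·0.59622/0.061373] = -4.9113 m/s.
|v| = 4.9113 m/s.

4.91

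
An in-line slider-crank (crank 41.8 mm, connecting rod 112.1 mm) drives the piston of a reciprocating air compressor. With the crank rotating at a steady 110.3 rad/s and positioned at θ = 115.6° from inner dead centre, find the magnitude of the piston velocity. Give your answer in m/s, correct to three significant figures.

3.45

ω = 110.3 rad/s
For an in-line slider-crank, x = r cosθ + √(L² − r² sin²θ), so v = −rω sinθ·[1 + r cosθ/√(L² − r² sin²θ)].
With r = 0.0418 m, L = 0.1121 m, θ = 115.6°: √(L² − r² sin²θ) = 0.10557 m.
v = −0.0418·110.3·0.90183·[1 + 0.0418·-0.43209/0.10557] = -3.4466 m/s.
|v| = 3.4466 m/s.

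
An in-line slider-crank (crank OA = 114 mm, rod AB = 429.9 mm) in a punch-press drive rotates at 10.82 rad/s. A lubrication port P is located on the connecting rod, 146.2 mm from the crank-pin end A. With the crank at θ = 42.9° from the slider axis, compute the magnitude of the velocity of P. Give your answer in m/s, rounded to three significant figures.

1.08

ω = 10.82 rad/s.  Crank-pin speed |V_A| = rω = 1.2335 m/s, perpendicular to OA.
Rod angle: sinφ = −(r/L) sinθ ⇒ φ = -10.400°; ω_rod = −rω cosθ/√(L²−r²sin²θ) = -2.1369 rad/s.
V_P = V_A + ω_rod × AP, with AP = 0.1462 m along the rod.
Components: V_Px = −rω sinθ − a·ω_rod·sinφ = -0.89605 m/s;  V_Py = rω cosθ + a·ω_rod·cosφ = +0.59629 m/s.
|V_P| = √(V_Px² + V_Py²) = 1.0763 m/s.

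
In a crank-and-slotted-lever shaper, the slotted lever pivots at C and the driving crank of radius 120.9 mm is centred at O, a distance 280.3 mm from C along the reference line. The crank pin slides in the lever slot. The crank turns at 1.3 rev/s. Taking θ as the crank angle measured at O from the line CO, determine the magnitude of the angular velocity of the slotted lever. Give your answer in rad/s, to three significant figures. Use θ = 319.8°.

ω = 8.168 rad/s (from 1.3 rev/s).
Crank pin A relative to C: A = (d + r cosθ, r sinθ); lever angle φ = atan2(r sinθ, d + r cosθ).
Differentiating tanφ: φ̇ = rω(d cosθ + r)/(d² + r² + 2dr cosθ).
d² + r² + 2dr cosθ = |CA|² = 0.144952 m²;  d cosθ + r = +0.33499 m.
|ω_lever| = |0.1209·8.168·+0.33499| / 0.144952 = 2.2822 rad/s.

2.28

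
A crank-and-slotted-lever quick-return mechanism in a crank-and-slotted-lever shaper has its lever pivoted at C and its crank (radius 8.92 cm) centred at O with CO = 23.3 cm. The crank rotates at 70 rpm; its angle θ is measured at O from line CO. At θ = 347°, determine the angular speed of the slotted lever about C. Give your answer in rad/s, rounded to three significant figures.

ω = 7.33 rad/s (from 70 rpm).
Crank pin A relative to C: A = (d + r cosθ, r sinθ); lever angle φ = atan2(r sinθ, d + r cosθ).
Differentiating tanφ: φ̇ = rω(d cosθ + r)/(d² + r² + 2dr cosθ).
d² + r² + 2dr cosθ = |CA|² = 0.102747 m²;  d cosθ + r = +0.31623 m.
|ω_lever| = |0.0892·7.33·+0.31623| / 0.102747 = 2.0124 rad/s.

2.01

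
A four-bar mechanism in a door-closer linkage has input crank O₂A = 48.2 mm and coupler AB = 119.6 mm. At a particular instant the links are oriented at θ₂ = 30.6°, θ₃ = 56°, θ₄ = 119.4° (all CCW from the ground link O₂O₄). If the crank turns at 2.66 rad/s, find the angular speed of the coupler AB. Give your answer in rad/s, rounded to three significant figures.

1.20

ω₂ = 2.66 rad/s
Differentiating the loop-closure r₂e^{iθ₂}+r₃e^{iθ₃}=r₁+r₄e^{iθ₄} gives r₂ω₂e^{iθ₂}+r₃ω₃e^{iθ₃}=r₄ω₄e^{iθ₄}.
Eliminating the other unknown: ω₃ = r₂ω₂ sin(θ₄−θ₂) / [r₃ sin(θ₃−θ₄)].
Numerator sine = +0.99978; denominator sine = -0.89415.
Result = 0.0482·2.66·(+0.99978) / (0.1196·(-0.89415)) = -1.1986 rad/s; magnitude 1.1986 rad/s.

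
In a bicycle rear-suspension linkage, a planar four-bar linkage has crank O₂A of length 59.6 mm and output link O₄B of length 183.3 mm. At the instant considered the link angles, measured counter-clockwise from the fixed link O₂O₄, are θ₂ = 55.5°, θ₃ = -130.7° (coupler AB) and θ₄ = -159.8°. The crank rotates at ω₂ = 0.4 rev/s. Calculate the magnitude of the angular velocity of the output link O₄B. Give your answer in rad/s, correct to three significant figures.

0.181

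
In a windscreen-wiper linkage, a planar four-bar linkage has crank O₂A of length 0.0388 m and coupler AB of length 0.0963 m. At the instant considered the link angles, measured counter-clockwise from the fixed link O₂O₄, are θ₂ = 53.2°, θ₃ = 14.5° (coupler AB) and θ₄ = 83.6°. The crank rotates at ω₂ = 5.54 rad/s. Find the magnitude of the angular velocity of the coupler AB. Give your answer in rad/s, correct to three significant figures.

ω₂ = 5.54 rad/s
Differentiating the loop-closure r₂e^{iθ₂}+r₃e^{iθ₃}=r₁+r₄e^{iθ₄} gives r₂ω₂e^{iθ₂}+r₃ω₃e^{iθ₃}=r₄ω₄e^{iθ₄}.
Eliminating the other unknown: ω₃ = r₂ω₂ sin(θ₄−θ₂) / [r₃ sin(θ₃−θ₄)].
Numerator sine = +0.50603; denominator sine = -0.93420.
Result = 0.0388·5.54·(+0.50603) / (0.0963·(-0.93420)) = -1.2091 rad/s; magnitude 1.2091 rad/s.

1.21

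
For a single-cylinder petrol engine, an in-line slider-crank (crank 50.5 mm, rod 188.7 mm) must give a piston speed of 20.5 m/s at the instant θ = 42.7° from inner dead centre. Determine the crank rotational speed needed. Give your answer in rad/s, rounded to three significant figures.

499

For an in-line slider-crank, |v_piston| = rω|sinθ|·[1 + r cosθ/√(L² − r² sin²θ)].
With r = 0.0505 m, L = 0.1887 m, θ = 42.7°: the bracketed kinematic factor |dx/dθ| = 0.041096 m.
ω = v/|dx/dθ| = 20.5/0.041096 = 498.83 rad/s.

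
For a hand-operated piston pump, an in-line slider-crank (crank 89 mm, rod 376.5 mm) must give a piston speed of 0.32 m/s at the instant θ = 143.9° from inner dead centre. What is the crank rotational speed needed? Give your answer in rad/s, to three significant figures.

7.56

For an in-line slider-crank, |v_piston| = rω|sinθ|·[1 + r cosθ/√(L² − r² sin²θ)].
With r = 0.089 m, L = 0.3765 m, θ = 143.9°: the bracketed kinematic factor |dx/dθ| = 0.042324 m.
ω = v/|dx/dθ| = 0.32/0.042324 = 7.5607 rad/s.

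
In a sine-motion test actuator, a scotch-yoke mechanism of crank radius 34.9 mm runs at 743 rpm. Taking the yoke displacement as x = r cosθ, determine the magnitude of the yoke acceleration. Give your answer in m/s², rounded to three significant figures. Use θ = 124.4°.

ω = 77.81 rad/s (from 743 rpm).
x = r cosθ ⇒ ẍ = −rω² cosθ (ω constant).
|a| = rω²|cosθ| = 0.0349·(77.81)²·|cos 124.4°| = 119.37 m/s².

119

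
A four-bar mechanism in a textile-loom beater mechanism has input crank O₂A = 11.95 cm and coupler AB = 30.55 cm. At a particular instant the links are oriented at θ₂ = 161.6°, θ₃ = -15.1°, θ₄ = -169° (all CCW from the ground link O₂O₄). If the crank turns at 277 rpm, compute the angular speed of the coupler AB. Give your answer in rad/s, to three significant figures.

12.7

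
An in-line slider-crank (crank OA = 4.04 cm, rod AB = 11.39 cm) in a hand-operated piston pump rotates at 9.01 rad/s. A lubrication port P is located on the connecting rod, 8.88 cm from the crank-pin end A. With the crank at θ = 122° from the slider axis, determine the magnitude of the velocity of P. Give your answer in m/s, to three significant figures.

0.265

ω = 9.01 rad/s.  Crank-pin speed |V_A| = rω = 0.364 m/s, perpendicular to OA.
Rod angle: sinφ = −(r/L) sinθ ⇒ φ = -17.506°; ω_rod = −rω cosθ/√(L²−r²sin²θ) = +1.7758 rad/s.
V_P = V_A + ω_rod × AP, with AP = 0.0888 m along the rod.
Components: V_Px = −rω sinθ − a·ω_rod·sinφ = -0.26126 m/s;  V_Py = rω cosθ + a·ω_rod·cosφ = -0.042508 m/s.
|V_P| = √(V_Px² + V_Py²) = 0.2647 m/s.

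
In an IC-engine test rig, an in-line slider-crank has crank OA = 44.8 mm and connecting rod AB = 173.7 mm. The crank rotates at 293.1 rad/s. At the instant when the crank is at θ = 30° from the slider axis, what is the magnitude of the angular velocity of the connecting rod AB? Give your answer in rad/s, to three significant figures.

ω = 293.1 rad/s
The rod makes angle φ with the slider axis where L sinφ = r sinθ; differentiating, L cosφ·φ̇ = r ω cosθ.
L cosφ = √(L² − r² sin²θ) = 0.17225 m.
|ω_rod| = r ω |cosθ| / √(L² − r² sin²θ) = 0.0448·293.1·0.86603/0.17225 = 66.019 rad/s.

66.0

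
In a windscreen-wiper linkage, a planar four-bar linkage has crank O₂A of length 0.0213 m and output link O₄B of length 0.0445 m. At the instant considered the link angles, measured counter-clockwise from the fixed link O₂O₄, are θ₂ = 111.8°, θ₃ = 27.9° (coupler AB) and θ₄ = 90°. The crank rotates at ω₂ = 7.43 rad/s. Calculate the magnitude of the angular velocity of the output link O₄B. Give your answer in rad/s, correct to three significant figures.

4.00

ω₂ = 7.43 rad/s
Differentiating the loop-closure r₂e^{iθ₂}+r₃e^{iθ₃}=r₁+r₄e^{iθ₄} gives r₂ω₂e^{iθ₂}+r₃ω₃e^{iθ₃}=r₄ω₄e^{iθ₄}.
Eliminating the other unknown: ω₄ = r₂ω₂ sin(θ₂−θ₃) / [r₄ sin(θ₄−θ₃)].
Numerator sine = +0.99434; denominator sine = +0.88377.
Result = 0.0213·7.43·(+0.99434) / (0.0445·(+0.88377)) = +4.0013 rad/s; magnitude 4.0013 rad/s.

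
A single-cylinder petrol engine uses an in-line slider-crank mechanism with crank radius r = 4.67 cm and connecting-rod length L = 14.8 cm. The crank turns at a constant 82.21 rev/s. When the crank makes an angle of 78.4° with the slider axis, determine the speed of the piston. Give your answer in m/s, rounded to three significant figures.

25.2

ω = 2π·82.2 = 516.5 rad/s
For an in-line slider-crank, x = r cosθ + √(L² − r² sin²θ), so v = −rω sinθ·[1 + r cosθ/√(L² − r² sin²θ)].
With r = 0.0467 m, L = 0.148 m, θ = 78.4°: √(L² − r² sin²θ) = 0.14075 m.
v = −0.0467·516.5·0.97958·[1 + 0.0467·0.20108/0.14075] = -25.206 m/s.
|v| = 25.206 m/s.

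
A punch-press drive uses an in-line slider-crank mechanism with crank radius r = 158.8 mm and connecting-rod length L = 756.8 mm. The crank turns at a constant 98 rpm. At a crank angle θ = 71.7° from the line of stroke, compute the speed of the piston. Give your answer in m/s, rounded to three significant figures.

ω = 2π·98/60 = 10.26 rad/s
For an in-line slider-crank, x = r cosθ + √(L² − r² sin²θ), so v = −rω sinθ·[1 + r cosθ/√(L² − r² sin²θ)].
With r = 0.1588 m, L = 0.7568 m, θ = 71.7°: √(L² − r² sin²θ) = 0.74163 m.
v = −0.1588·10.26·0.94943·[1 + 0.1588·0.31399/0.74163] = -1.6513 m/s.
|v| = 1.6513 m/s.

1.65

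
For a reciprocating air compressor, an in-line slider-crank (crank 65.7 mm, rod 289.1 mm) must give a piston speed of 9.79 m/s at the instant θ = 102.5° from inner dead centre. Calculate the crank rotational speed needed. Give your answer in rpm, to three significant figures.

1530

For an in-line slider-crank, |v_piston| = rω|sinθ|·[1 + r cosθ/√(L² − r² sin²θ)].
With r = 0.0657 m, L = 0.2891 m, θ = 102.5°: the bracketed kinematic factor |dx/dθ| = 0.060907 m.
ω = v/|dx/dθ| = 9.79/0.060907 = 160.74 rad/s.
N = 60ω/(2π) = 1534.9 rpm.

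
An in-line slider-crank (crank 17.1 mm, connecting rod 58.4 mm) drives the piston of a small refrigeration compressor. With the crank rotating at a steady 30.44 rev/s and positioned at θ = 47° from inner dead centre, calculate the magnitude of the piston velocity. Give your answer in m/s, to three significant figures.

ω = 2π·30.4 = 191.3 rad/s
For an in-line slider-crank, x = r cosθ + √(L² − r² sin²θ), so v = −rω sinθ·[1 + r cosθ/√(L² − r² sin²θ)].
With r = 0.0171 m, L = 0.0584 m, θ = 47°: √(L² − r² sin²θ) = 0.057045 m.
v = −0.0171·191.3·0.73135·[1 + 0.0171·0.68200/0.057045] = -2.8809 m/s.
|v| = 2.8809 m/s.

2.88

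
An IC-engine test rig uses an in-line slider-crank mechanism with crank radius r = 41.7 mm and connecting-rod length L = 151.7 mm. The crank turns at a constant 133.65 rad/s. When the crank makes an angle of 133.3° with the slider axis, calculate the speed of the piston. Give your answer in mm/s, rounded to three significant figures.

3280

ω = 133.7 rad/s
For an in-line slider-crank, x = r cosθ + √(L² − r² sin²θ), so v = −rω sinθ·[1 + r cosθ/√(L² − r² sin²θ)].
With r = 0.0417 m, L = 0.1517 m, θ = 133.3°: √(L² − r² sin²θ) = 0.14863 m.
v = −0.0417·133.7·0.72777·[1 + 0.0417·-0.68582/0.14863] = -3.2756 m/s.
|v| = 3.2756 m/s = 3275.6 mm/s.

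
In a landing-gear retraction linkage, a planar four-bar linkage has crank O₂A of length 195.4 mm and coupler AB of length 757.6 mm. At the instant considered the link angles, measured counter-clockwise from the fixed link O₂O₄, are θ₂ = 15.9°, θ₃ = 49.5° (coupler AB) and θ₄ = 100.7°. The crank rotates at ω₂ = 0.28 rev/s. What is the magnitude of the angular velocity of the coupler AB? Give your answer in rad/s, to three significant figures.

ω₂ = 1.759 rad/s (from 0.28 rev/s).
Differentiating the loop-closure r₂e^{iθ₂}+r₃e^{iθ₃}=r₁+r₄e^{iθ₄} gives r₂ω₂e^{iθ₂}+r₃ω₃e^{iθ₃}=r₄ω₄e^{iθ₄}.
Eliminating the other unknown: ω₃ = r₂ω₂ sin(θ₄−θ₂) / [r₃ sin(θ₃−θ₄)].
Numerator sine = +0.99588; denominator sine = -0.77934.
Result = 0.1954·1.759·(+0.99588) / (0.7576·(-0.77934)) = -0.57984 rad/s; magnitude 0.57984 rad/s.

0.580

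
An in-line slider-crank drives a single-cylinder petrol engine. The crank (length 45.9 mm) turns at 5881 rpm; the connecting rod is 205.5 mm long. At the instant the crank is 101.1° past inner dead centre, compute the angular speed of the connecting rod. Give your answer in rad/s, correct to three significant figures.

ω = 615.9 rad/s (converted from 5881 rpm).
The rod makes angle φ with the slider axis where L sinφ = r sinθ; differentiating, L cosφ·φ̇ = r ω cosθ.
L cosφ = √(L² − r² sin²θ) = 0.2005 m.
|ω_rod| = r ω |cosθ| / √(L² − r² sin²θ) = 0.0459·615.9·0.19252/0.2005 = 27.143 rad/s.

27.1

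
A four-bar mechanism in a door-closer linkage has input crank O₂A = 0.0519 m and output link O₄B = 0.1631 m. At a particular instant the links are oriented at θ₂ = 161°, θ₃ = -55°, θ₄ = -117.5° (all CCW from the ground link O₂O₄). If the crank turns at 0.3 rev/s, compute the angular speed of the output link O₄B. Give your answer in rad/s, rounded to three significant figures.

0.397

ω₂ = 1.885 rad/s (from 0.3 rev/s).
Differentiating the loop-closure r₂e^{iθ₂}+r₃e^{iθ₃}=r₁+r₄e^{iθ₄} gives r₂ω₂e^{iθ₂}+r₃ω₃e^{iθ₃}=r₄ω₄e^{iθ₄}.
Eliminating the other unknown: ω₄ = r₂ω₂ sin(θ₂−θ₃) / [r₄ sin(θ₄−θ₃)].
Numerator sine = -0.58779; denominator sine = -0.88701.
Result = 0.0519·1.885·(-0.58779) / (0.1631·(-0.88701)) = +0.39747 rad/s; magnitude 0.39747 rad/s.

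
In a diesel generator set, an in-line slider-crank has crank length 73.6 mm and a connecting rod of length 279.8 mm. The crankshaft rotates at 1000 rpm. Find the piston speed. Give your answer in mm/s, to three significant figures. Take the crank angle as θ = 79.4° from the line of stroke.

7960

ω = 2π·1000/60 = 104.7 rad/s
For an in-line slider-crank, x = r cosθ + √(L² − r² sin²θ), so v = −rω sinθ·[1 + r cosθ/√(L² − r² sin²θ)].
With r = 0.0736 m, L = 0.2798 m, θ = 79.4°: √(L² − r² sin²θ) = 0.27029 m.
v = −0.0736·104.7·0.98294·[1 + 0.0736·0.18395/0.27029] = -7.9553 m/s.
|v| = 7.9553 m/s = 7955.3 mm/s.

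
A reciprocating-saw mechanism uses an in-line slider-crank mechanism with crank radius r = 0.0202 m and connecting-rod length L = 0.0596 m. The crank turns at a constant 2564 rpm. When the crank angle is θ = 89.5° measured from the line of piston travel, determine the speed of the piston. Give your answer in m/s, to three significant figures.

5.44

ω = 2π·2564/60 = 268.5 rad/s
For an in-line slider-crank, x = r cosθ + √(L² − r² sin²θ), so v = −rω sinθ·[1 + r cosθ/√(L² − r² sin²θ)].
With r = 0.0202 m, L = 0.0596 m, θ = 89.5°: √(L² − r² sin²θ) = 0.056073 m.
v = −0.0202·268.5·0.99996·[1 + 0.0202·0.00873/0.056073] = -5.4406 m/s.
|v| = 5.4406 m/s.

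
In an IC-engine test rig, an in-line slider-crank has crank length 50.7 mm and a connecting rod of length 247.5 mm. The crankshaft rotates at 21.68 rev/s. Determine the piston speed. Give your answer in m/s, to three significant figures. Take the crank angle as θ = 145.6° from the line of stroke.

ω = 2π·21.7 = 136.2 rad/s
For an in-line slider-crank, x = r cosθ + √(L² − r² sin²θ), so v = −rω sinθ·[1 + r cosθ/√(L² − r² sin²θ)].
With r = 0.0507 m, L = 0.2475 m, θ = 145.6°: √(L² − r² sin²θ) = 0.24584 m.
v = −0.0507·136.2·0.56497·[1 + 0.0507·-0.82511/0.24584] = -3.2379 m/s.
|v| = 3.2379 m/s.

3.24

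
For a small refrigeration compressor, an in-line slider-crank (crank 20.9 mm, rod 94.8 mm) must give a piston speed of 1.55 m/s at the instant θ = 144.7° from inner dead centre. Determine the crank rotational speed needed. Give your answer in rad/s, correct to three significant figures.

157

For an in-line slider-crank, |v_piston| = rω|sinθ|·[1 + r cosθ/√(L² − r² sin²θ)].
With r = 0.0209 m, L = 0.0948 m, θ = 144.7°: the bracketed kinematic factor |dx/dθ| = 0.0098863 m.
ω = v/|dx/dθ| = 1.55/0.0098863 = 156.78 rad/s.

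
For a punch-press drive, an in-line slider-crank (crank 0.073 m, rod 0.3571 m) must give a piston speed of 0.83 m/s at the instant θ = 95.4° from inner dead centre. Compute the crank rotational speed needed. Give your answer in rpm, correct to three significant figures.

For an in-line slider-crank, |v_piston| = rω|sinθ|·[1 + r cosθ/√(L² − r² sin²θ)].
With r = 0.073 m, L = 0.3571 m, θ = 95.4°: the bracketed kinematic factor |dx/dθ| = 0.071248 m.
ω = v/|dx/dθ| = 0.83/0.071248 = 11.649 rad/s.
N = 60ω/(2π) = 111.24 rpm.

111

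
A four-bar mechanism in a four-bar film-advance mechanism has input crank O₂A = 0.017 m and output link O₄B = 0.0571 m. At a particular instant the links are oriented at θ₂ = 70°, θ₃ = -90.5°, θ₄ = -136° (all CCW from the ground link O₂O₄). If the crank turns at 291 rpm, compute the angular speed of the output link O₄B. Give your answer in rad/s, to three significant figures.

ω₂ = 30.47 rad/s (from 291 rpm).
Differentiating the loop-closure r₂e^{iθ₂}+r₃e^{iθ₃}=r₁+r₄e^{iθ₄} gives r₂ω₂e^{iθ₂}+r₃ω₃e^{iθ₃}=r₄ω₄e^{iθ₄}.
Eliminating the other unknown: ω₄ = r₂ω₂ sin(θ₂−θ₃) / [r₄ sin(θ₄−θ₃)].
Numerator sine = +0.33381; denominator sine = -0.71325.
Result = 0.017·30.47·(+0.33381) / (0.0571·(-0.71325)) = -4.2461 rad/s; magnitude 4.2461 rad/s.

4.25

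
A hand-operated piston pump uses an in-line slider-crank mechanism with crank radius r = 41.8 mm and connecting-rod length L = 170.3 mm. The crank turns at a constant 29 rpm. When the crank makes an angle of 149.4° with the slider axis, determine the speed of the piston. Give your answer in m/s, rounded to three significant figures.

0.0509

ω = 2π·29/60 = 3.037 rad/s
For an in-line slider-crank, x = r cosθ + √(L² − r² sin²θ), so v = −rω sinθ·[1 + r cosθ/√(L² − r² sin²θ)].
With r = 0.0418 m, L = 0.1703 m, θ = 149.4°: √(L² − r² sin²θ) = 0.16897 m.
v = −0.0418·3.037·0.50904·[1 + 0.0418·-0.86074/0.16897] = -0.050859 m/s.
|v| = 0.050859 m/s.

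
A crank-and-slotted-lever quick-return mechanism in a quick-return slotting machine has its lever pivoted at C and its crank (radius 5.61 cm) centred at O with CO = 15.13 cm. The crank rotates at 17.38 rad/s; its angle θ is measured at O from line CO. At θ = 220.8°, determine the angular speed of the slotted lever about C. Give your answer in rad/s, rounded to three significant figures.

4.32

ω = 17.38 rad/s
Crank pin A relative to C: A = (d + r cosθ, r sinθ); lever angle φ = atan2(r sinθ, d + r cosθ).
Differentiating tanφ: φ̇ = rω(d cosθ + r)/(d² + r² + 2dr cosθ).
d² + r² + 2dr cosθ = |CA|² = 0.0131883 m²;  d cosθ + r = -0.058433 m.
|ω_lever| = |0.0561·17.38·-0.058433| / 0.0131883 = 4.32 rad/s.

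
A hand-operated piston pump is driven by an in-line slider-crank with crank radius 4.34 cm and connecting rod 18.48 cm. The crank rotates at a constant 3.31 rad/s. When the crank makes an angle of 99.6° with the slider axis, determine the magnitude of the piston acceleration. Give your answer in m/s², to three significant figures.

0.188

ω = 3.31 rad/s
x(θ) = r cosθ + √(L² − r² sin²θ); with ω constant, a = ω²·d²x/dθ².
d²x/dθ² = −r cosθ − r²(cos2θ)/√u − r⁴ sin²2θ/(4u^{3/2}),  u = L² − r² sin²θ = 0.0323199 m².
Substituting r = 0.0434 m, L = 0.1848 m, θ = 99.6°: d²x/dθ² = +0.017116 m.
a = ω²·d²x/dθ² = (3.31)²·(+0.017116) = +0.18752 m/s²;  |a| = 0.18752 m/s².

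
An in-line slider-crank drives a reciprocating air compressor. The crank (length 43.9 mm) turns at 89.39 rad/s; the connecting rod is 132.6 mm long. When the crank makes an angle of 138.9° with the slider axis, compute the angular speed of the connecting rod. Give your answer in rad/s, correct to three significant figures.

22.8

ω = 89.39 rad/s
The rod makes angle φ with the slider axis where L sinφ = r sinθ; differentiating, L cosφ·φ̇ = r ω cosθ.
L cosφ = √(L² − r² sin²θ) = 0.12942 m.
|ω_rod| = r ω |cosθ| / √(L² − r² sin²θ) = 0.0439·89.39·0.75356/0.12942 = 22.849 rad/s.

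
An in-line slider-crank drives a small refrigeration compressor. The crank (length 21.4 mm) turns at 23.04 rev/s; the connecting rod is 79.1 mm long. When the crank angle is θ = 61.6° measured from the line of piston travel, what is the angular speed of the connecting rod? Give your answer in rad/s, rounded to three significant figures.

ω = 144.8 rad/s (converted from 23.04 rev/s).
The rod makes angle φ with the slider axis where L sinφ = r sinθ; differentiating, L cosφ·φ̇ = r ω cosθ.
L cosφ = √(L² − r² sin²θ) = 0.076827 m.
|ω_rod| = r ω |cosθ| / √(L² − r² sin²θ) = 0.0214·144.8·0.47562/0.076827 = 19.179 rad/s.

19.2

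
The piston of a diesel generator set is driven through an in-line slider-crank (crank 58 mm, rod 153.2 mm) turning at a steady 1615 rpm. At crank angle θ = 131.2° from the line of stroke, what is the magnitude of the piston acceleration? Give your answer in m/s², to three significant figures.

ω = 2π·1615/60 = 169.1 rad/s
x(θ) = r cosθ + √(L² − r² sin²θ); with ω constant, a = ω²·d²x/dθ².
d²x/dθ² = −r cosθ − r²(cos2θ)/√u − r⁴ sin²2θ/(4u^{3/2}),  u = L² − r² sin²θ = 0.0215658 m².
Substituting r = 0.058 m, L = 0.1532 m, θ = 131.2°: d²x/dθ² = +0.040356 m.
a = ω²·d²x/dθ² = (169.1)²·(+0.040356) = +1154.3 m/s²;  |a| = 1154.3 m/s².

1150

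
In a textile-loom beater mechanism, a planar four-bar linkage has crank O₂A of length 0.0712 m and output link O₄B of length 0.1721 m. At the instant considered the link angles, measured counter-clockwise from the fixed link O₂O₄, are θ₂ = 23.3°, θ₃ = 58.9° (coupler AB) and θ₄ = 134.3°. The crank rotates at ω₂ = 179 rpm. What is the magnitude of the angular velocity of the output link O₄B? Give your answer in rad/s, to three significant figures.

ω₂ = 18.74 rad/s (from 179 rpm).
Differentiating the loop-closure r₂e^{iθ₂}+r₃e^{iθ₃}=r₁+r₄e^{iθ₄} gives r₂ω₂e^{iθ₂}+r₃ω₃e^{iθ₃}=r₄ω₄e^{iθ₄}.
Eliminating the other unknown: ω₄ = r₂ω₂ sin(θ₂−θ₃) / [r₄ sin(θ₄−θ₃)].
Numerator sine = -0.58212; denominator sine = +0.96771.
Result = 0.0712·18.74·(-0.58212) / (0.1721·(+0.96771)) = -4.665 rad/s; magnitude 4.665 rad/s.

4.66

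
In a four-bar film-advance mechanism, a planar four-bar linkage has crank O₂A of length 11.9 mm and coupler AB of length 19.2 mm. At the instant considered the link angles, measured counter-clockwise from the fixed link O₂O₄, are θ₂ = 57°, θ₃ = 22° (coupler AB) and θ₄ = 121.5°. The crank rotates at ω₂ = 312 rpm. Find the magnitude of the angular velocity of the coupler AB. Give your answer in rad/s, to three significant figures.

ω₂ = 32.67 rad/s (from 312 rpm).
Differentiating the loop-closure r₂e^{iθ₂}+r₃e^{iθ₃}=r₁+r₄e^{iθ₄} gives r₂ω₂e^{iθ₂}+r₃ω₃e^{iθ₃}=r₄ω₄e^{iθ₄}.
Eliminating the other unknown: ω₃ = r₂ω₂ sin(θ₄−θ₂) / [r₃ sin(θ₃−θ₄)].
Numerator sine = +0.90259; denominator sine = -0.98629.
Result = 0.0119·32.67·(+0.90259) / (0.0192·(-0.98629)) = -18.532 rad/s; magnitude 18.532 rad/s.

18.5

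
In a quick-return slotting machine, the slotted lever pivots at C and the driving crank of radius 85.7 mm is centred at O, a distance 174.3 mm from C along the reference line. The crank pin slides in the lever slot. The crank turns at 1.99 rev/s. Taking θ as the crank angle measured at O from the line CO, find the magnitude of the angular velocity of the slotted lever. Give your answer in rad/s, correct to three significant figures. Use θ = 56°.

3.61

ω = 12.5 rad/s (from 1.99 rev/s).
Crank pin A relative to C: A = (d + r cosθ, r sinθ); lever angle φ = atan2(r sinθ, d + r cosθ).
Differentiating tanφ: φ̇ = rω(d cosθ + r)/(d² + r² + 2dr cosθ).
d² + r² + 2dr cosθ = |CA|² = 0.0544309 m²;  d cosθ + r = +0.18317 m.
|ω_lever| = |0.0857·12.5·+0.18317| / 0.0544309 = 3.6059 rad/s.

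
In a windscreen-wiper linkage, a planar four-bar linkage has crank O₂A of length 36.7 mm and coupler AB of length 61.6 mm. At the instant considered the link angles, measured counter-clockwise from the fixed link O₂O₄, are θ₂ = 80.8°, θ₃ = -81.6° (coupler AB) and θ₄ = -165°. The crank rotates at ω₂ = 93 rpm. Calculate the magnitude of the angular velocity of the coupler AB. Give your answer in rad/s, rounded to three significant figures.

ω₂ = 9.739 rad/s (from 93 rpm).
Differentiating the loop-closure r₂e^{iθ₂}+r₃e^{iθ₃}=r₁+r₄e^{iθ₄} gives r₂ω₂e^{iθ₂}+r₃ω₃e^{iθ₃}=r₄ω₄e^{iθ₄}.
Eliminating the other unknown: ω₃ = r₂ω₂ sin(θ₄−θ₂) / [r₃ sin(θ₃−θ₄)].
Numerator sine = +0.91212; denominator sine = +0.99337.
Result = 0.0367·9.739·(+0.91212) / (0.0616·(+0.99337)) = +5.3277 rad/s; magnitude 5.3277 rad/s.

5.33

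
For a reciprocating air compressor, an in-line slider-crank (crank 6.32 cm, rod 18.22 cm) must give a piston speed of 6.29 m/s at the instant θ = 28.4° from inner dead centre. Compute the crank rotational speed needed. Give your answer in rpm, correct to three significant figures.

For an in-line slider-crank, |v_piston| = rω|sinθ|·[1 + r cosθ/√(L² − r² sin²θ)].
With r = 0.0632 m, L = 0.1822 m, θ = 28.4°: the bracketed kinematic factor |dx/dθ| = 0.039359 m.
ω = v/|dx/dθ| = 6.29/0.039359 = 159.81 rad/s.
N = 60ω/(2π) = 1526.1 rpm.

1530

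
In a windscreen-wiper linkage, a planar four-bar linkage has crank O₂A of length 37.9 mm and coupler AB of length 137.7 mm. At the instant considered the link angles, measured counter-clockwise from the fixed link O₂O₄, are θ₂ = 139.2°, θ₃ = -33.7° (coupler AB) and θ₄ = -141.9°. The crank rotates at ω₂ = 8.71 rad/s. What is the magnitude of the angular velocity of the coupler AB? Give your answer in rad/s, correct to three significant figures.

ω₂ = 8.71 rad/s
Differentiating the loop-closure r₂e^{iθ₂}+r₃e^{iθ₃}=r₁+r₄e^{iθ₄} gives r₂ω₂e^{iθ₂}+r₃ω₃e^{iθ₃}=r₄ω₄e^{iθ₄}.
Eliminating the other unknown: ω₃ = r₂ω₂ sin(θ₄−θ₂) / [r₃ sin(θ₃−θ₄)].
Numerator sine = +0.98129; denominator sine = +0.94997.
Result = 0.0379·8.71·(+0.98129) / (0.1377·(+0.94997)) = +2.4763 rad/s; magnitude 2.4763 rad/s.

2.48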